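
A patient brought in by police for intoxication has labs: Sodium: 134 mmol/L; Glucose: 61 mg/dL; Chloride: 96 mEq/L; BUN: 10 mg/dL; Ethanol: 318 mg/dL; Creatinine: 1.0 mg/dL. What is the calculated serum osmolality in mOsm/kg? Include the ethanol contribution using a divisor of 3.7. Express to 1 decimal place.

Calculated osmolality = 2·Na + glucose/18 + BUN/2.8 + ethanol/3.7
= 2·134 + 61/18 + 10/2.8 + 318/3.7
= 268 + 3.39 + 3.57 + 85.95
= 360.91 mOsm/kg

360.9 mOsm/kg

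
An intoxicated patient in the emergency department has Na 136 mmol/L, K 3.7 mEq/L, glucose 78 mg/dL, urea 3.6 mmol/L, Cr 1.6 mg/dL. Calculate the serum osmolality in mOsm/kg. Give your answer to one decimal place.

279.9 mOsm/kg

Calculated osmolality = 2·Na + glucose/18 + urea
= 2·136 + 78/18 + 3.6
= 272 + 4.33 + 3.60
= 279.93 mOsm/kg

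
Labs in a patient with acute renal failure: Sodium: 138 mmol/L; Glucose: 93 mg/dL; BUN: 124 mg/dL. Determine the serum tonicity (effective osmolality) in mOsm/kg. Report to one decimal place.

Effective osmolality excludes urea (freely permeant across cell membranes):
2·Na + glucose/18
= 2·138 + 93/18
= 276 + 5.17
= 281.17 mOsm/kg

281.2 mOsm/kg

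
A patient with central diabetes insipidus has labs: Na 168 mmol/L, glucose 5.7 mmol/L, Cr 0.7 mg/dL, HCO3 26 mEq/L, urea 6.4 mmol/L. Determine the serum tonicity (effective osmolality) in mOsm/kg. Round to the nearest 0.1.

341.7 mOsm/kg

Effective osmolality excludes urea (freely permeant across cell membranes):
2·Na + glucose
= 2·168 + 5.7
= 336 + 5.7
= 341.7 mOsm/kg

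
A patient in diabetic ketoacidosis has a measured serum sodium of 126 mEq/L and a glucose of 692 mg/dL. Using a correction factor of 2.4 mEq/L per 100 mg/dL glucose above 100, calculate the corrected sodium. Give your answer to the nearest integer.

Corrected Na = measured Na + 2.4 · (glucose − 100)/100
= 126 + 2.4 · (692 − 100)/100
= 126 + 14.2
= 140.2 mEq/L

140 mEq/L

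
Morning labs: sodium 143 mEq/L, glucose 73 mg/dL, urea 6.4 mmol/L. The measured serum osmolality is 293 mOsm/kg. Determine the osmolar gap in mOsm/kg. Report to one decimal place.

Calculated osmolality = 2·Na + glucose/18 + urea
= 2·143 + 73/18 + 6.4
= 286 + 4.06 + 6.40
= 296.46 mOsm/kg ≈ 296.5 mOsm/kg
Osmolar gap = measured − calculated = 293 − 296.5 = -3.5 mOsm/kg

-3.5 mOsm/kg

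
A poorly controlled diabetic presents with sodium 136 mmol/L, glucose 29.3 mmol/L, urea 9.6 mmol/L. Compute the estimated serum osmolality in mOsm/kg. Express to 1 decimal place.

Calculated osmolality = 2·Na + glucose + urea
= 2·136 + 29.3 + 9.6
= 272 + 29.30 + 9.60
= 310.9 mOsm/kg

310.9 mOsm/kg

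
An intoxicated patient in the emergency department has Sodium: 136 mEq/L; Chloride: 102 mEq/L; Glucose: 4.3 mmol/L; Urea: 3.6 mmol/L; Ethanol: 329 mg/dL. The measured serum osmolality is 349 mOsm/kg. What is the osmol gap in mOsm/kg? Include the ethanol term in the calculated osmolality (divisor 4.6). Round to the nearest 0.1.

-2.4 mOsm/kg

Calculated osmolality = 2·Na + glucose + urea + ethanol/4.6
= 2·136 + 4.3 + 3.6 + 329/4.6
= 272 + 4.30 + 3.60 + 71.52
= 351.42 mOsm/kg ≈ 351.4 mOsm/kg
Osmolar gap = measured − calculated = 349 − 351.4 = -2.4 mOsm/kg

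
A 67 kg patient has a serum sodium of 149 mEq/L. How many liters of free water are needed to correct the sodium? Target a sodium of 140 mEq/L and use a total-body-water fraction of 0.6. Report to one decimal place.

TBW = 0.6 · 67 = 40.2 L
Free water deficit = TBW · (Na/140 − 1)
= 40.2 · (149/140 − 1)
= 40.2 · 0.0643
= 2.58 L

2.6 L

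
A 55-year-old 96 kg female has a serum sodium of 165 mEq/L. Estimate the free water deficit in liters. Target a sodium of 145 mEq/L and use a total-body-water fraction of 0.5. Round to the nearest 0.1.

6.6 L

TBW = 0.5 · 96 = 48 L
Free water deficit = TBW · (Na/145 − 1)
= 48 · (165/145 − 1)
= 48 · 0.1379
= 6.62 L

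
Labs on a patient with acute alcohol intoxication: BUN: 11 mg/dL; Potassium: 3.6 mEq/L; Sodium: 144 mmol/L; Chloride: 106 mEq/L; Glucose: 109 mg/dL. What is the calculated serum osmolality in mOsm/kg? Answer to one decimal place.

298.0 mOsm/kg

Calculated osmolality = 2·Na + glucose/18 + BUN/2.8
= 2·144 + 109/18 + 11/2.8
= 288 + 6.06 + 3.93
= 297.99 mOsm/kg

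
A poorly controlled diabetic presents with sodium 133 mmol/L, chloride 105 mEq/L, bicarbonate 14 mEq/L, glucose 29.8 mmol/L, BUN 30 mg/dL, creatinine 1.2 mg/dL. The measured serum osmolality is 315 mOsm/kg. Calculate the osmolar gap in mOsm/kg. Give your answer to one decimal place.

Calculated osmolality = 2·Na + glucose + BUN/2.8
= 2·133 + 29.8 + 30/2.8
= 266 + 29.80 + 10.71
= 306.51 mOsm/kg ≈ 306.5 mOsm/kg
Osmolar gap = measured − calculated = 315 − 306.5 = 8.5 mOsm/kg

8.5 mOsm/kg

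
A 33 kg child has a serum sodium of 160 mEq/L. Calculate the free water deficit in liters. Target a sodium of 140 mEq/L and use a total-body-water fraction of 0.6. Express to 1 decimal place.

2.8 L

TBW = 0.6 · 33 = 19.8 L
Free water deficit = TBW · (Na/140 − 1)
= 19.8 · (160/140 − 1)
= 19.8 · 0.1429
= 2.83 L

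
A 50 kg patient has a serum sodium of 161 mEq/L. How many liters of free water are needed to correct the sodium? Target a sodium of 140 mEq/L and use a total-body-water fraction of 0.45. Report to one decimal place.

3.4 L

TBW = 0.45 · 50 = 22.5 L
Free water deficit = TBW · (Na/140 − 1)
= 22.5 · (161/140 − 1)
= 22.5 · 0.15
= 3.38 L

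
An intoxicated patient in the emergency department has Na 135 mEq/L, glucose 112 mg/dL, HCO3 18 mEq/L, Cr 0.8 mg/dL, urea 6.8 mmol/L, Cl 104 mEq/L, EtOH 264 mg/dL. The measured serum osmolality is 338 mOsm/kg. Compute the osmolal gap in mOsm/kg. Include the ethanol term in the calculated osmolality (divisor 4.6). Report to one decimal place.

Calculated osmolality = 2·Na + glucose/18 + urea + ethanol/4.6
= 2·135 + 112/18 + 6.8 + 264/4.6
= 270 + 6.22 + 6.80 + 57.39
= 340.41 mOsm/kg ≈ 340.4 mOsm/kg
Osmolar gap = measured − calculated = 338 − 340.4 = -2.4 mOsm/kg

-2.4 mOsm/kg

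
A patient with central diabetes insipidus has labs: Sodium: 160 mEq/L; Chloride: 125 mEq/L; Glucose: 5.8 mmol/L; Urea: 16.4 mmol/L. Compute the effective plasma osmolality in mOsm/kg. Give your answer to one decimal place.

325.8 mOsm/kg

Effective osmolality excludes urea (freely permeant across cell membranes):
2·Na + glucose
= 2·160 + 5.8
= 320 + 5.8
= 325.8 mOsm/kg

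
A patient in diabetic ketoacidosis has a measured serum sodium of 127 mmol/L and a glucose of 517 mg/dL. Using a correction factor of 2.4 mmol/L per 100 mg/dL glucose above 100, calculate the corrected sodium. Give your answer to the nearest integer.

Corrected Na = measured Na + 2.4 · (glucose − 100)/100
= 127 + 2.4 · (517 − 100)/100
= 127 + 10
= 137 mmol/L

137 mmol/L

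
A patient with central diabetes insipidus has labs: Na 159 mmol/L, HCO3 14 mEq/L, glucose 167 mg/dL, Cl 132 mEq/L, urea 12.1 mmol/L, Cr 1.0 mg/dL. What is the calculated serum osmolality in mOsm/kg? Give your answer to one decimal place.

339.4 mOsm/kg

Calculated osmolality = 2·Na + glucose/18 + urea
= 2·159 + 167/18 + 12.1
= 318 + 9.28 + 12.10
= 339.38 mOsm/kg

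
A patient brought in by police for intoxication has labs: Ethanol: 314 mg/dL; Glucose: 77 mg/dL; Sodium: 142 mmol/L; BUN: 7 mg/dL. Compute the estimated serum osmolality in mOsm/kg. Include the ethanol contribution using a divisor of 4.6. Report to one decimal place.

359.0 mOsm/kg

Calculated osmolality = 2·Na + glucose/18 + BUN/2.8 + ethanol/4.6
= 2·142 + 77/18 + 7/2.8 + 314/4.6
= 284 + 4.28 + 2.50 + 68.26
= 359.04 mOsm/kg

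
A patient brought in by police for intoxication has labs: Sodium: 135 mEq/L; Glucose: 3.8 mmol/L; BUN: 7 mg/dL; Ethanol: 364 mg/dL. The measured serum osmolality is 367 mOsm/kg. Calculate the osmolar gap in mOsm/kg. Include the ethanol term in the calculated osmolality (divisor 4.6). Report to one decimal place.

Calculated osmolality = 2·Na + glucose + BUN/2.8 + ethanol/4.6
= 2·135 + 3.8 + 7/2.8 + 364/4.6
= 270 + 3.80 + 2.50 + 79.13
= 355.43 mOsm/kg ≈ 355.4 mOsm/kg
Osmolar gap = measured − calculated = 367 − 355.4 = 11.6 mOsm/kg

11.6 mOsm/kg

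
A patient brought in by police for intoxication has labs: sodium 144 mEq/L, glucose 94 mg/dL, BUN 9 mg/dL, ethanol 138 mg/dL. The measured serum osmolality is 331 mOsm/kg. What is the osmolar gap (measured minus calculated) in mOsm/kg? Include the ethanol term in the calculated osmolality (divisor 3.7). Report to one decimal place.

Calculated osmolality = 2·Na + glucose/18 + BUN/2.8 + ethanol/3.7
= 2·144 + 94/18 + 9/2.8 + 138/3.7
= 288 + 5.22 + 3.21 + 37.30
= 333.73 mOsm/kg ≈ 333.7 mOsm/kg
Osmolar gap = measured − calculated = 331 − 333.7 = -2.7 mOsm/kg

-2.7 mOsm/kg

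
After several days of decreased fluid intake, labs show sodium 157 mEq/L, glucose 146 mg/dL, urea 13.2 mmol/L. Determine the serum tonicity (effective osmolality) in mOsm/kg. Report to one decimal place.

322.1 mOsm/kg

Effective osmolality excludes urea (freely permeant across cell membranes):
2·Na + glucose/18
= 2·157 + 146/18
= 314 + 8.11
= 322.11 mOsm/kg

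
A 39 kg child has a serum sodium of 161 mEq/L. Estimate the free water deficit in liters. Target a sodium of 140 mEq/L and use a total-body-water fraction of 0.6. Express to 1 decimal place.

TBW = 0.6 · 39 = 23.4 L
Free water deficit = TBW · (Na/140 − 1)
= 23.4 · (161/140 − 1)
= 23.4 · 0.15
= 3.51 L

3.5 L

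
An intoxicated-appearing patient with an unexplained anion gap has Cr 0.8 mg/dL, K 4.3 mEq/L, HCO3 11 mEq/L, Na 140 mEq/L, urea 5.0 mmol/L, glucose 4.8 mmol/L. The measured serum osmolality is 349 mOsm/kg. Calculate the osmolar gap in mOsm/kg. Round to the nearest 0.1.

59.2 mOsm/kg

Calculated osmolality = 2·Na + glucose + urea
= 2·140 + 4.8 + 5
= 280 + 4.80 + 5
= 289.8 mOsm/kg ≈ 289.8 mOsm/kg
Osmolar gap = measured − calculated = 349 − 289.8 = 59.2 mOsm/kg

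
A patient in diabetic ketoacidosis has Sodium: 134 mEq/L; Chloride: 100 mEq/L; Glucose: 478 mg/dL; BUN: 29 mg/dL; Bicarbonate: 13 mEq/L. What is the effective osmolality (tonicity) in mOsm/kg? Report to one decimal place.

Effective osmolality excludes urea (freely permeant across cell membranes):
2·Na + glucose/18
= 2·134 + 478/18
= 268 + 26.56
= 294.56 mOsm/kg

294.6 mOsm/kg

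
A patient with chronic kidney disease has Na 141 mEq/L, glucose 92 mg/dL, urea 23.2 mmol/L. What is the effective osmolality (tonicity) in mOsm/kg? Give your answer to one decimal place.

Effective osmolality excludes urea (freely permeant across cell membranes):
2·Na + glucose/18
= 2·141 + 92/18
= 282 + 5.11
= 287.11 mOsm/kg

287.1 mOsm/kg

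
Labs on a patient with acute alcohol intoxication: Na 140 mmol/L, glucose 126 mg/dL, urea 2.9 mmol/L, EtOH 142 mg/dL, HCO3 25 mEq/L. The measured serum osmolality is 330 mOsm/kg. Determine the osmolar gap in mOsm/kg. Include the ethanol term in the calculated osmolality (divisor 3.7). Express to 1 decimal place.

1.7 mOsm/kg

Calculated osmolality = 2·Na + glucose/18 + urea + ethanol/3.7
= 2·140 + 126/18 + 2.9 + 142/3.7
= 280 + 7 + 2.90 + 38.38
= 328.28 mOsm/kg ≈ 328.3 mOsm/kg
Osmolar gap = measured − calculated = 330 − 328.3 = 1.7 mOsm/kg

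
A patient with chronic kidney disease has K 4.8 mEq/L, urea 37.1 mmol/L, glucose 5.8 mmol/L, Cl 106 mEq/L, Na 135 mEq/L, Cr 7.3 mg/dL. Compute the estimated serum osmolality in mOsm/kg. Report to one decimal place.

312.9 mOsm/kg

Calculated osmolality = 2·Na + glucose + urea
= 2·135 + 5.8 + 37.1
= 270 + 5.80 + 37.10
= 312.9 mOsm/kg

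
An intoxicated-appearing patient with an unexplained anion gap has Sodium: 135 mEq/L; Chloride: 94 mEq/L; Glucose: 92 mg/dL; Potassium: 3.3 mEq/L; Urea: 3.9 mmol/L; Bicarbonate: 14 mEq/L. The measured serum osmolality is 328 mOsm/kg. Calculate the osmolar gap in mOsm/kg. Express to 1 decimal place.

Calculated osmolality = 2·Na + glucose/18 + urea
= 2·135 + 92/18 + 3.9
= 270 + 5.11 + 3.90
= 279.01 mOsm/kg ≈ 279.0 mOsm/kg
Osmolar gap = measured − calculated = 328 − 279.0 = 49.0 mOsm/kg

49.0 mOsm/kg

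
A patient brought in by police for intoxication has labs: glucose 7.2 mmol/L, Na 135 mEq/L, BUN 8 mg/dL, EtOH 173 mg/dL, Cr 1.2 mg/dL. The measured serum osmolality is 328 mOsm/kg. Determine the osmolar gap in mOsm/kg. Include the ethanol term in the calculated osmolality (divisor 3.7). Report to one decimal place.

1.2 mOsm/kg

Calculated osmolality = 2·Na + glucose + BUN/2.8 + ethanol/3.7
= 2·135 + 7.2 + 8/2.8 + 173/3.7
= 270 + 7.20 + 2.86 + 46.76
= 326.82 mOsm/kg ≈ 326.8 mOsm/kg
Osmolar gap = measured − calculated = 328 − 326.8 = 1.2 mOsm/kg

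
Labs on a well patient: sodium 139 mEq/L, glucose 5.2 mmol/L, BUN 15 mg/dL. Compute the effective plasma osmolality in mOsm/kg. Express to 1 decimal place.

Effective osmolality excludes urea (freely permeant across cell membranes):
2·Na + glucose
= 2·139 + 5.2
= 278 + 5.2
= 283.2 mOsm/kg

283.2 mOsm/kg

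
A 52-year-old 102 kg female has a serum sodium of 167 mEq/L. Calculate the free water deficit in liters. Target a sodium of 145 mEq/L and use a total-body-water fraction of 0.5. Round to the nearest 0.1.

7.7 L

TBW = 0.5 · 102 = 51 L
Free water deficit = TBW · (Na/145 − 1)
= 51 · (167/145 − 1)
= 51 · 0.1517
= 7.74 L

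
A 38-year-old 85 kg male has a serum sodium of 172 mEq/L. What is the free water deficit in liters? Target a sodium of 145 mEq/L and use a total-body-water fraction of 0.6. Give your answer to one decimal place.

9.5 L

TBW = 0.6 · 85 = 51 L
Free water deficit = TBW · (Na/145 − 1)
= 51 · (172/145 − 1)
= 51 · 0.1862
= 9.5 L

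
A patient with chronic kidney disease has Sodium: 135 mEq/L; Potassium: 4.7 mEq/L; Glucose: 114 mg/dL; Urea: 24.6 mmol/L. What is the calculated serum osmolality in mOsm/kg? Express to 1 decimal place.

Calculated osmolality = 2·Na + glucose/18 + urea
= 2·135 + 114/18 + 24.6
= 270 + 6.33 + 24.60
= 300.93 mOsm/kg

300.9 mOsm/kg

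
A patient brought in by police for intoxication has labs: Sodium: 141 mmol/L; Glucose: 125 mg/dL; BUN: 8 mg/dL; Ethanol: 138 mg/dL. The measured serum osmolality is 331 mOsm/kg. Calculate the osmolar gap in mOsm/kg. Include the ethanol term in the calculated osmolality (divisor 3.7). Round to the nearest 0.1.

1.9 mOsm/kg

Calculated osmolality = 2·Na + glucose/18 + BUN/2.8 + ethanol/3.7
= 2·141 + 125/18 + 8/2.8 + 138/3.7
= 282 + 6.94 + 2.86 + 37.30
= 329.1 mOsm/kg ≈ 329.1 mOsm/kg
Osmolar gap = measured − calculated = 331 − 329.1 = 1.9 mOsm/kg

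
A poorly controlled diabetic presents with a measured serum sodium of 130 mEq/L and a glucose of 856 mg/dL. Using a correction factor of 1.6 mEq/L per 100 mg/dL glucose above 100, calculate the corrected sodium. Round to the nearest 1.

142 mEq/L

Corrected Na = measured Na + 1.6 · (glucose − 100)/100
= 130 + 1.6 · (856 − 100)/100
= 130 + 12.1
= 142.1 mEq/L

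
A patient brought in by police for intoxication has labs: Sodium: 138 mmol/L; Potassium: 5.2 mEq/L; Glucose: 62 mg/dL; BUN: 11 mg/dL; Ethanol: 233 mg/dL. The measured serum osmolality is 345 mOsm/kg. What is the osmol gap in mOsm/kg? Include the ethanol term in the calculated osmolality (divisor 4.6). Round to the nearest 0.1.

11.0 mOsm/kg

Calculated osmolality = 2·Na + glucose/18 + BUN/2.8 + ethanol/4.6
= 2·138 + 62/18 + 11/2.8 + 233/4.6
= 276 + 3.44 + 3.93 + 50.65
= 334.02 mOsm/kg ≈ 334.0 mOsm/kg
Osmolar gap = measured − calculated = 345 − 334.0 = 11.0 mOsm/kg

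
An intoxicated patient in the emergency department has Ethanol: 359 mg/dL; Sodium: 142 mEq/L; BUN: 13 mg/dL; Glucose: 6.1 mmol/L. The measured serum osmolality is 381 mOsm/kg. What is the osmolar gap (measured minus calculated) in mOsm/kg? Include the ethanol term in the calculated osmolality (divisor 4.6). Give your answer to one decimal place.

8.2 mOsm/kg

Calculated osmolality = 2·Na + glucose + BUN/2.8 + ethanol/4.6
= 2·142 + 6.1 + 13/2.8 + 359/4.6
= 284 + 6.10 + 4.64 + 78.04
= 372.78 mOsm/kg ≈ 372.8 mOsm/kg
Osmolar gap = measured − calculated = 381 − 372.8 = 8.2 mOsm/kg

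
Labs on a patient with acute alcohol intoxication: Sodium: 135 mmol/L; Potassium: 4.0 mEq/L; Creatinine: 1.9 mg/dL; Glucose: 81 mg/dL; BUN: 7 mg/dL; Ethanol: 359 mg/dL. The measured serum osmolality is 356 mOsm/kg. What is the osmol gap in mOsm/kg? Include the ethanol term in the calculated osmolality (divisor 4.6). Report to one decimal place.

1.0 mOsm/kg

Calculated osmolality = 2·Na + glucose/18 + BUN/2.8 + ethanol/4.6
= 2·135 + 81/18 + 7/2.8 + 359/4.6
= 270 + 4.50 + 2.50 + 78.04
= 355.04 mOsm/kg ≈ 355.0 mOsm/kg
Osmolar gap = measured − calculated = 356 − 355.0 = 1.0 mOsm/kg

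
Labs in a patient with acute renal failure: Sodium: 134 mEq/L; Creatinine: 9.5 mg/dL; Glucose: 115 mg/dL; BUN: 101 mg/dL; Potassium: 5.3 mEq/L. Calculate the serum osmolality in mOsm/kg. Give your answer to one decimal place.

Calculated osmolality = 2·Na + glucose/18 + BUN/2.8
= 2·134 + 115/18 + 101/2.8
= 268 + 6.39 + 36.07
= 310.46 mOsm/kg

310.5 mOsm/kg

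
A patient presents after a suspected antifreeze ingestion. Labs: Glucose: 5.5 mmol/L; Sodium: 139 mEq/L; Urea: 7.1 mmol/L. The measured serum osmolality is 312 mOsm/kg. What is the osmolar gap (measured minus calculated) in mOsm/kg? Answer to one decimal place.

Calculated osmolality = 2·Na + glucose + urea
= 2·139 + 5.5 + 7.1
= 278 + 5.50 + 7.10
= 290.6 mOsm/kg ≈ 290.6 mOsm/kg
Osmolar gap = measured − calculated = 312 − 290.6 = 21.4 mOsm/kg

21.4 mOsm/kg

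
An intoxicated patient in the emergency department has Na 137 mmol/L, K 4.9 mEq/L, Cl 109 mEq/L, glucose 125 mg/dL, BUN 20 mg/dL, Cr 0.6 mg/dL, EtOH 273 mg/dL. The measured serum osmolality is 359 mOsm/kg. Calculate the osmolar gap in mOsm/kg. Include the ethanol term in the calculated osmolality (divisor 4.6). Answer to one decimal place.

11.6 mOsm/kg

Calculated osmolality = 2·Na + glucose/18 + BUN/2.8 + ethanol/4.6
= 2·137 + 125/18 + 20/2.8 + 273/4.6
= 274 + 6.94 + 7.14 + 59.35
= 347.43 mOsm/kg ≈ 347.4 mOsm/kg
Osmolar gap = measured − calculated = 359 − 347.4 = 11.6 mOsm/kg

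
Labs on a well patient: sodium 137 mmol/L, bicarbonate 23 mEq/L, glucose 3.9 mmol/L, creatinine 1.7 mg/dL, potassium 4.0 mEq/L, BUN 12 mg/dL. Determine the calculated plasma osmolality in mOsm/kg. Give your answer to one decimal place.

Calculated osmolality = 2·Na + glucose + BUN/2.8
= 2·137 + 3.9 + 12/2.8
= 274 + 3.90 + 4.29
= 282.19 mOsm/kg

282.2 mOsm/kg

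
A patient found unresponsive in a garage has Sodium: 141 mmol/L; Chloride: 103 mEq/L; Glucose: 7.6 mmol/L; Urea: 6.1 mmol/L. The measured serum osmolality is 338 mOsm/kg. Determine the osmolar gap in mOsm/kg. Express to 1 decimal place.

42.3 mOsm/kg

Calculated osmolality = 2·Na + glucose + urea
= 2·141 + 7.6 + 6.1
= 282 + 7.60 + 6.10
= 295.7 mOsm/kg ≈ 295.7 mOsm/kg
Osmolar gap = measured − calculated = 338 − 295.7 = 42.3 mOsm/kg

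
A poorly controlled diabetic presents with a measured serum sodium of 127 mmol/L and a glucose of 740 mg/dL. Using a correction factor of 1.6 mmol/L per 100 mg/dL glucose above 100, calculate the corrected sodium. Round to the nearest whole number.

Corrected Na = measured Na + 1.6 · (glucose − 100)/100
= 127 + 1.6 · (740 − 100)/100
= 127 + 10.2
= 137.2 mmol/L

137 mmol/L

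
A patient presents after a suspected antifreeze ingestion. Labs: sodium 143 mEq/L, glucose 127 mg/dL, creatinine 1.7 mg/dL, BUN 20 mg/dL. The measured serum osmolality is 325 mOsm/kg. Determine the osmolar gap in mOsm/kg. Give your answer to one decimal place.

Calculated osmolality = 2·Na + glucose/18 + BUN/2.8
= 2·143 + 127/18 + 20/2.8
= 286 + 7.06 + 7.14
= 300.2 mOsm/kg ≈ 300.2 mOsm/kg
Osmolar gap = measured − calculated = 325 − 300.2 = 24.8 mOsm/kg

24.8 mOsm/kg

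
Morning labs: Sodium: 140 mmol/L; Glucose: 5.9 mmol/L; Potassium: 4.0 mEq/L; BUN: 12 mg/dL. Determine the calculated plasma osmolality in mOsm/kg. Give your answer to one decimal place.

Calculated osmolality = 2·Na + glucose + BUN/2.8
= 2·140 + 5.9 + 12/2.8
= 280 + 5.90 + 4.29
= 290.19 mOsm/kg

290.2 mOsm/kg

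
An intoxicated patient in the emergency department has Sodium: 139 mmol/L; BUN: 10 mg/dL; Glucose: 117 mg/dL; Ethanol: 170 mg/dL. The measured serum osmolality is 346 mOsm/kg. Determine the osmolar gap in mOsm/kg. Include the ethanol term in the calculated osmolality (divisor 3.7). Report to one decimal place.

Calculated osmolality = 2·Na + glucose/18 + BUN/2.8 + ethanol/3.7
= 2·139 + 117/18 + 10/2.8 + 170/3.7
= 278 + 6.50 + 3.57 + 45.95
= 334.02 mOsm/kg ≈ 334.0 mOsm/kg
Osmolar gap = measured − calculated = 346 − 334.0 = 12.0 mOsm/kg

12.0 mOsm/kg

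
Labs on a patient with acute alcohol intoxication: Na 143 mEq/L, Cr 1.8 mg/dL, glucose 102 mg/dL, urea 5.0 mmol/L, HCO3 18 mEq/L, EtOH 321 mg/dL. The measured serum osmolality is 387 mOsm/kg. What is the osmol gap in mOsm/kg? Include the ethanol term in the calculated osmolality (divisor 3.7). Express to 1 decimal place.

Calculated osmolality = 2·Na + glucose/18 + urea + ethanol/3.7
= 2·143 + 102/18 + 5 + 321/3.7
= 286 + 5.67 + 5 + 86.76
= 383.43 mOsm/kg ≈ 383.4 mOsm/kg
Osmolar gap = measured − calculated = 387 − 383.4 = 3.6 mOsm/kg

3.6 mOsm/kg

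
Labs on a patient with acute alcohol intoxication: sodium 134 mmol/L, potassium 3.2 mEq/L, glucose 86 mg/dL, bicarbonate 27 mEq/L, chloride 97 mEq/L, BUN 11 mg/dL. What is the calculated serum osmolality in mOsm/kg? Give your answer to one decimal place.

276.7 mOsm/kg

Calculated osmolality = 2·Na + glucose/18 + BUN/2.8
= 2·134 + 86/18 + 11/2.8
= 268 + 4.78 + 3.93
= 276.71 mOsm/kg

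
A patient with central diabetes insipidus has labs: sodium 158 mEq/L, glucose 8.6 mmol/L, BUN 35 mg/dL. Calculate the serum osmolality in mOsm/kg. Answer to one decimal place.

337.1 mOsm/kg

Calculated osmolality = 2·Na + glucose + BUN/2.8
= 2·158 + 8.6 + 35/2.8
= 316 + 8.60 + 12.50
= 337.1 mOsm/kg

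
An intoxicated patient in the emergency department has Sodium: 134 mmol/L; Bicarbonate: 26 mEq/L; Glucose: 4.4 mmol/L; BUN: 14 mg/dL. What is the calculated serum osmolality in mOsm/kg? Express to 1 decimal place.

277.4 mOsm/kg

Calculated osmolality = 2·Na + glucose + BUN/2.8
= 2·134 + 4.4 + 14/2.8
= 268 + 4.40 + 5
= 277.4 mOsm/kg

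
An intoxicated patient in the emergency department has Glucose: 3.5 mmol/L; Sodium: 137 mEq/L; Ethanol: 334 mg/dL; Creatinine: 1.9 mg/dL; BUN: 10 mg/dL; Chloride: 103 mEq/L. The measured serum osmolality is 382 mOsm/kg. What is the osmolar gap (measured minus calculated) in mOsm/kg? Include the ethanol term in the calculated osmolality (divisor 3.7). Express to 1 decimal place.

Calculated osmolality = 2·Na + glucose + BUN/2.8 + ethanol/3.7
= 2·137 + 3.5 + 10/2.8 + 334/3.7
= 274 + 3.50 + 3.57 + 90.27
= 371.34 mOsm/kg ≈ 371.3 mOsm/kg
Osmolar gap = measured − calculated = 382 − 371.3 = 10.7 mOsm/kg

10.7 mOsm/kg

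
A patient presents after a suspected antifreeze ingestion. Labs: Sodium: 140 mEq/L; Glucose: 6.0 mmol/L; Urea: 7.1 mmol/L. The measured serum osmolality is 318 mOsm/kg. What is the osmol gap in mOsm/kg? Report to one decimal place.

24.9 mOsm/kg

Calculated osmolality = 2·Na + glucose + urea
= 2·140 + 6 + 7.1
= 280 + 6 + 7.10
= 293.1 mOsm/kg ≈ 293.1 mOsm/kg
Osmolar gap = measured − calculated = 318 − 293.1 = 24.9 mOsm/kg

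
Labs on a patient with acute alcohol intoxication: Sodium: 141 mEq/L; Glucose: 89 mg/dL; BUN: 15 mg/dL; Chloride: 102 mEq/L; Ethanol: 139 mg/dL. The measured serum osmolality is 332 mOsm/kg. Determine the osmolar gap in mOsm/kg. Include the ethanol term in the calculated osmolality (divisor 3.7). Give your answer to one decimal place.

Calculated osmolality = 2·Na + glucose/18 + BUN/2.8 + ethanol/3.7
= 2·141 + 89/18 + 15/2.8 + 139/3.7
= 282 + 4.94 + 5.36 + 37.57
= 329.87 mOsm/kg ≈ 329.9 mOsm/kg
Osmolar gap = measured − calculated = 332 − 329.9 = 2.1 mOsm/kg

2.1 mOsm/kg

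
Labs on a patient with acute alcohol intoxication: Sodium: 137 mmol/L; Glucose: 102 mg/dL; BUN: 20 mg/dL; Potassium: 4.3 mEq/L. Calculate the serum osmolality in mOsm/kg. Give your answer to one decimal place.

286.8 mOsm/kg

Calculated osmolality = 2·Na + glucose/18 + BUN/2.8
= 2·137 + 102/18 + 20/2.8
= 274 + 5.67 + 7.14
= 286.81 mOsm/kg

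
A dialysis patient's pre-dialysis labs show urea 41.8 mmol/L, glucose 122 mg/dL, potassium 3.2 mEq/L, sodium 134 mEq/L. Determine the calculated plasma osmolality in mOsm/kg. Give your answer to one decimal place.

316.6 mOsm/kg

Calculated osmolality = 2·Na + glucose/18 + urea
= 2·134 + 122/18 + 41.8
= 268 + 6.78 + 41.80
= 316.58 mOsm/kg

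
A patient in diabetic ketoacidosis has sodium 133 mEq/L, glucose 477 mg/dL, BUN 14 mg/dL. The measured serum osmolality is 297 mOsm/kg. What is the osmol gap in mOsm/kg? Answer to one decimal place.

-0.5 mOsm/kg

Calculated osmolality = 2·Na + glucose/18 + BUN/2.8
= 2·133 + 477/18 + 14/2.8
= 266 + 26.50 + 5
= 297.5 mOsm/kg ≈ 297.5 mOsm/kg
Osmolar gap = measured − calculated = 297 − 297.5 = -0.5 mOsm/kg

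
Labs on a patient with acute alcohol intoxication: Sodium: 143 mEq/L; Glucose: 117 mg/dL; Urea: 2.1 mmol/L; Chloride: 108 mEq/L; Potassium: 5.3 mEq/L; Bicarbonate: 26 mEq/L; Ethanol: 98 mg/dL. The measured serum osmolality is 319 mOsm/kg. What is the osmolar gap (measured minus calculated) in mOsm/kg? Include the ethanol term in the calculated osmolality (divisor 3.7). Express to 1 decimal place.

Calculated osmolality = 2·Na + glucose/18 + urea + ethanol/3.7
= 2·143 + 117/18 + 2.1 + 98/3.7
= 286 + 6.50 + 2.10 + 26.49
= 321.09 mOsm/kg ≈ 321.1 mOsm/kg
Osmolar gap = measured − calculated = 319 − 321.1 = -2.1 mOsm/kg

-2.1 mOsm/kg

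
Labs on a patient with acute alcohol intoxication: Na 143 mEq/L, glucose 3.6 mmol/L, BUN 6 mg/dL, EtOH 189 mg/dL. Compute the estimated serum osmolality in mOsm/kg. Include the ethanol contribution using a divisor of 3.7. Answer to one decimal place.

Calculated osmolality = 2·Na + glucose + BUN/2.8 + ethanol/3.7
= 2·143 + 3.6 + 6/2.8 + 189/3.7
= 286 + 3.60 + 2.14 + 51.08
= 342.82 mOsm/kg

342.8 mOsm/kg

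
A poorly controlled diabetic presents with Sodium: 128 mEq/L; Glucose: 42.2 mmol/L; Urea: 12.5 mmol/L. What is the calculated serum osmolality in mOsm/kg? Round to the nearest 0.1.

310.7 mOsm/kg

Calculated osmolality = 2·Na + glucose + urea
= 2·128 + 42.2 + 12.5
= 256 + 42.20 + 12.50
= 310.7 mOsm/kg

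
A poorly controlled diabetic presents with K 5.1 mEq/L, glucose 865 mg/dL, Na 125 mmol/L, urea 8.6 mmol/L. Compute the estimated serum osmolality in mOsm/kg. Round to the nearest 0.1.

306.7 mOsm/kg

Calculated osmolality = 2·Na + glucose/18 + urea
= 2·125 + 865/18 + 8.6
= 250 + 48.06 + 8.60
= 306.66 mOsm/kg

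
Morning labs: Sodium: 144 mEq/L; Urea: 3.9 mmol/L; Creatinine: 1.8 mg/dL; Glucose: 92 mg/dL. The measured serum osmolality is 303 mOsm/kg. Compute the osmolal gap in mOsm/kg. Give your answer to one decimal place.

6.0 mOsm/kg

Calculated osmolality = 2·Na + glucose/18 + urea
= 2·144 + 92/18 + 3.9
= 288 + 5.11 + 3.90
= 297.01 mOsm/kg ≈ 297.0 mOsm/kg
Osmolar gap = measured − calculated = 303 − 297.0 = 6.0 mOsm/kg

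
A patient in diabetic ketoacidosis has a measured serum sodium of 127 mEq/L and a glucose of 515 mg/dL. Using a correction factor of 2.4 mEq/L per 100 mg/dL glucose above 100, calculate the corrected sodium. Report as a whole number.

Corrected Na = measured Na + 2.4 · (glucose − 100)/100
= 127 + 2.4 · (515 − 100)/100
= 127 + 10
= 137 mEq/L

137 mEq/L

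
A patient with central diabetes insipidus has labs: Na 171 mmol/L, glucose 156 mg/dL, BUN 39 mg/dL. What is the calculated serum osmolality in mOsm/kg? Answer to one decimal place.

364.6 mOsm/kg

Calculated osmolality = 2·Na + glucose/18 + BUN/2.8
= 2·171 + 156/18 + 39/2.8
= 342 + 8.67 + 13.93
= 364.6 mOsm/kg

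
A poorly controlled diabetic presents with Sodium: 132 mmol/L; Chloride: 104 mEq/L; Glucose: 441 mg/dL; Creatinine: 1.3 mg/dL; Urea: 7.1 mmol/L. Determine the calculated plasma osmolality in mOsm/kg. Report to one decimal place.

Calculated osmolality = 2·Na + glucose/18 + urea
= 2·132 + 441/18 + 7.1
= 264 + 24.50 + 7.10
= 295.6 mOsm/kg

295.6 mOsm/kg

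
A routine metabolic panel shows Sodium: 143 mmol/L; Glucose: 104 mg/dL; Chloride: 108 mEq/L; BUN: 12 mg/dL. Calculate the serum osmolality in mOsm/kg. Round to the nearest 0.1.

Calculated osmolality = 2·Na + glucose/18 + BUN/2.8
= 2·143 + 104/18 + 12/2.8
= 286 + 5.78 + 4.29
= 296.07 mOsm/kg

296.1 mOsm/kg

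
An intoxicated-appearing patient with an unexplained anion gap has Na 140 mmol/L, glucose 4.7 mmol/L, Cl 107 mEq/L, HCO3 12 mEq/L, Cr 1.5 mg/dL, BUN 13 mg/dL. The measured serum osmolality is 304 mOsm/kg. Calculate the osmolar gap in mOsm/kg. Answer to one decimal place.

14.7 mOsm/kg

Calculated osmolality = 2·Na + glucose + BUN/2.8
= 2·140 + 4.7 + 13/2.8
= 280 + 4.70 + 4.64
= 289.34 mOsm/kg ≈ 289.3 mOsm/kg
Osmolar gap = measured − calculated = 304 − 289.3 = 14.7 mOsm/kg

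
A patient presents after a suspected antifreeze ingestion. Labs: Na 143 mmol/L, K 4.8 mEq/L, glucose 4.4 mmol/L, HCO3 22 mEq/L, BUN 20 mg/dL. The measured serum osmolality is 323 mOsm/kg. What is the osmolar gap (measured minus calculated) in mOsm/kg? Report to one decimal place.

Calculated osmolality = 2·Na + glucose + BUN/2.8
= 2·143 + 4.4 + 20/2.8
= 286 + 4.40 + 7.14
= 297.54 mOsm/kg ≈ 297.5 mOsm/kg
Osmolar gap = measured − calculated = 323 − 297.5 = 25.5 mOsm/kg

25.5 mOsm/kg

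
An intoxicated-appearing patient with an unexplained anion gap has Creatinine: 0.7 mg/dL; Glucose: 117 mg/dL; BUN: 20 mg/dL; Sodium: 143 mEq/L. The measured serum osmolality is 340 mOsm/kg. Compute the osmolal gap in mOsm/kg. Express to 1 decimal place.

Calculated osmolality = 2·Na + glucose/18 + BUN/2.8
= 2·143 + 117/18 + 20/2.8
= 286 + 6.50 + 7.14
= 299.64 mOsm/kg ≈ 299.6 mOsm/kg
Osmolar gap = measured − calculated = 340 − 299.6 = 40.4 mOsm/kg

40.4 mOsm/kg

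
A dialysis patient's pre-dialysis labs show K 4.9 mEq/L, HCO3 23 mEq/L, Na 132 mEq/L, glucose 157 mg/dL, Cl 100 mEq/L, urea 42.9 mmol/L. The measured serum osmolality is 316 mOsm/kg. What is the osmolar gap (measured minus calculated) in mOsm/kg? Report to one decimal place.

Calculated osmolality = 2·Na + glucose/18 + urea
= 2·132 + 157/18 + 42.9
= 264 + 8.72 + 42.90
= 315.62 mOsm/kg ≈ 315.6 mOsm/kg
Osmolar gap = measured − calculated = 316 − 315.6 = 0.4 mOsm/kg

0.4 mOsm/kg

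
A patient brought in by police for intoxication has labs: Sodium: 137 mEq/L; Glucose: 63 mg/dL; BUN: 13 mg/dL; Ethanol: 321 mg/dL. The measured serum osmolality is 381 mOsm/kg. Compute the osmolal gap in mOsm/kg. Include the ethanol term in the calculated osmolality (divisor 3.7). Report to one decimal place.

12.1 mOsm/kg

Calculated osmolality = 2·Na + glucose/18 + BUN/2.8 + ethanol/3.7
= 2·137 + 63/18 + 13/2.8 + 321/3.7
= 274 + 3.50 + 4.64 + 86.76
= 368.9 mOsm/kg ≈ 368.9 mOsm/kg
Osmolar gap = measured − calculated = 381 − 368.9 = 12.1 mOsm/kg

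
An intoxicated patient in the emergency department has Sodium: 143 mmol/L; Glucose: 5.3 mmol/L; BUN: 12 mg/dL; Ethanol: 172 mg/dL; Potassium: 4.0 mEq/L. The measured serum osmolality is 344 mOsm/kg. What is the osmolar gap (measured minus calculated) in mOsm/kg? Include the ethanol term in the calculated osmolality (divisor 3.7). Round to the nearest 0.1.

1.9 mOsm/kg

Calculated osmolality = 2·Na + glucose + BUN/2.8 + ethanol/3.7
= 2·143 + 5.3 + 12/2.8 + 172/3.7
= 286 + 5.30 + 4.29 + 46.49
= 342.08 mOsm/kg ≈ 342.1 mOsm/kg
Osmolar gap = measured − calculated = 344 − 342.1 = 1.9 mOsm/kg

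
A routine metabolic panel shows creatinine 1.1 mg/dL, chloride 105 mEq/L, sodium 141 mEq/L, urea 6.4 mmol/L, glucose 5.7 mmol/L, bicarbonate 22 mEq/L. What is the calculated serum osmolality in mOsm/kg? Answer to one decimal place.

Calculated osmolality = 2·Na + glucose + urea
= 2·141 + 5.7 + 6.4
= 282 + 5.70 + 6.40
= 294.1 mOsm/kg

294.1 mOsm/kg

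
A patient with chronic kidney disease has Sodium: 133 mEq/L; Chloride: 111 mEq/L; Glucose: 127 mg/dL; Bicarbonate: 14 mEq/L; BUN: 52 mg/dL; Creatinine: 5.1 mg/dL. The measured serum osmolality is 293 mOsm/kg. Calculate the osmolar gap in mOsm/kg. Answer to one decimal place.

1.4 mOsm/kg

Calculated osmolality = 2·Na + glucose/18 + BUN/2.8
= 2·133 + 127/18 + 52/2.8
= 266 + 7.06 + 18.57
= 291.63 mOsm/kg ≈ 291.6 mOsm/kg
Osmolar gap = measured − calculated = 293 − 291.6 = 1.4 mOsm/kg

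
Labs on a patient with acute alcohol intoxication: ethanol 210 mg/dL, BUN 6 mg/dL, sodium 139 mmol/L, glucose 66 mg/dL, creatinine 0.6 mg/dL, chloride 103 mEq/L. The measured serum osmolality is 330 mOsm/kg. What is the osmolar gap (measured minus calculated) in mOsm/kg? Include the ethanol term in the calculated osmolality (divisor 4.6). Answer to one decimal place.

0.5 mOsm/kg

Calculated osmolality = 2·Na + glucose/18 + BUN/2.8 + ethanol/4.6
= 2·139 + 66/18 + 6/2.8 + 210/4.6
= 278 + 3.67 + 2.14 + 45.65
= 329.46 mOsm/kg ≈ 329.5 mOsm/kg
Osmolar gap = measured − calculated = 330 − 329.5 = 0.5 mOsm/kg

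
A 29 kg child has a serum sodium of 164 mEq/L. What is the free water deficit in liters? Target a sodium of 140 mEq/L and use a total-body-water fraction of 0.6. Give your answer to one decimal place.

3.0 L

TBW = 0.6 · 29 = 17.4 L
Free water deficit = TBW · (Na/140 − 1)
= 17.4 · (164/140 − 1)
= 17.4 · 0.1714
= 2.98 L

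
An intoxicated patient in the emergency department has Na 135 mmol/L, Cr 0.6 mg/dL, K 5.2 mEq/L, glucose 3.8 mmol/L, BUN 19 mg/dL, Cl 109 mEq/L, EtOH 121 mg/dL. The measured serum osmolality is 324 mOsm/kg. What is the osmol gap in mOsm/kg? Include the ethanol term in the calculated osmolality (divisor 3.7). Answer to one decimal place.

Calculated osmolality = 2·Na + glucose + BUN/2.8 + ethanol/3.7
= 2·135 + 3.8 + 19/2.8 + 121/3.7
= 270 + 3.80 + 6.79 + 32.70
= 313.29 mOsm/kg ≈ 313.3 mOsm/kg
Osmolar gap = measured − calculated = 324 − 313.3 = 10.7 mOsm/kg

10.7 mOsm/kg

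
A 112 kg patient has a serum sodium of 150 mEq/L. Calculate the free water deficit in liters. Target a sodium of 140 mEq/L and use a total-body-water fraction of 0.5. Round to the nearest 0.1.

4.0 L

TBW = 0.5 · 112 = 56 L
Free water deficit = TBW · (Na/140 − 1)
= 56 · (150/140 − 1)
= 56 · 0.0714
= 4 L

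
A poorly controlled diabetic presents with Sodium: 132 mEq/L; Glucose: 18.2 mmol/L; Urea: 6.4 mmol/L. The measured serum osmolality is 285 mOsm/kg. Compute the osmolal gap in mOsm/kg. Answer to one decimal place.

Calculated osmolality = 2·Na + glucose + urea
= 2·132 + 18.2 + 6.4
= 264 + 18.20 + 6.40
= 288.6 mOsm/kg ≈ 288.6 mOsm/kg
Osmolar gap = measured − calculated = 285 − 288.6 = -3.6 mOsm/kg

-3.6 mOsm/kg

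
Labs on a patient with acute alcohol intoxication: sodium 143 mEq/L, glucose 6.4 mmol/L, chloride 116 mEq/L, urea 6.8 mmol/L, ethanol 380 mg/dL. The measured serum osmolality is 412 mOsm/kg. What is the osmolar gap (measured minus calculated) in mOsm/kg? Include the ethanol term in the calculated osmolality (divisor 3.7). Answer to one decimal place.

Calculated osmolality = 2·Na + glucose + urea + ethanol/3.7
= 2·143 + 6.4 + 6.8 + 380/3.7
= 286 + 6.40 + 6.80 + 102.70
= 401.9 mOsm/kg ≈ 401.9 mOsm/kg
Osmolar gap = measured − calculated = 412 − 401.9 = 10.1 mOsm/kg

10.1 mOsm/kg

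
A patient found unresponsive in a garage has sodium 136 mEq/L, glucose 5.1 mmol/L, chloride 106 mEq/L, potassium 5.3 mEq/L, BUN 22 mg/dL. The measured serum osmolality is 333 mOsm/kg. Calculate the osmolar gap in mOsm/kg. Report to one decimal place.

Calculated osmolality = 2·Na + glucose + BUN/2.8
= 2·136 + 5.1 + 22/2.8
= 272 + 5.10 + 7.86
= 284.96 mOsm/kg ≈ 285.0 mOsm/kg
Osmolar gap = measured − calculated = 333 − 285.0 = 48.0 mOsm/kg

48.0 mOsm/kg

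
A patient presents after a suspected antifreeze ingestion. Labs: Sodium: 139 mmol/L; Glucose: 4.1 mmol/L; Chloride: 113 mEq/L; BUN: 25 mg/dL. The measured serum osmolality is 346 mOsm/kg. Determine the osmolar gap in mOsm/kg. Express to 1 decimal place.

55.0 mOsm/kg

Calculated osmolality = 2·Na + glucose + BUN/2.8
= 2·139 + 4.1 + 25/2.8
= 278 + 4.10 + 8.93
= 291.03 mOsm/kg ≈ 291.0 mOsm/kg
Osmolar gap = measured − calculated = 346 − 291.0 = 55.0 mOsm/kg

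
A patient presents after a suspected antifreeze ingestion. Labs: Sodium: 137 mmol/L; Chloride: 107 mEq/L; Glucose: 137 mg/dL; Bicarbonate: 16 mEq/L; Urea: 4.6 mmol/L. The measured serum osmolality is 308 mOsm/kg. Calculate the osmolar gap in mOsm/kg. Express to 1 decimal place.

21.8 mOsm/kg

Calculated osmolality = 2·Na + glucose/18 + urea
= 2·137 + 137/18 + 4.6
= 274 + 7.61 + 4.60
= 286.21 mOsm/kg ≈ 286.2 mOsm/kg
Osmolar gap = measured − calculated = 308 − 286.2 = 21.8 mOsm/kg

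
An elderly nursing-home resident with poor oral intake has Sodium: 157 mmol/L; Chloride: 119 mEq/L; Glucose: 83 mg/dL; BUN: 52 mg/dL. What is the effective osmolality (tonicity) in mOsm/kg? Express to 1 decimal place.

Effective osmolality excludes urea (freely permeant across cell membranes):
2·Na + glucose/18
= 2·157 + 83/18
= 314 + 4.61
= 318.61 mOsm/kg

318.6 mOsm/kg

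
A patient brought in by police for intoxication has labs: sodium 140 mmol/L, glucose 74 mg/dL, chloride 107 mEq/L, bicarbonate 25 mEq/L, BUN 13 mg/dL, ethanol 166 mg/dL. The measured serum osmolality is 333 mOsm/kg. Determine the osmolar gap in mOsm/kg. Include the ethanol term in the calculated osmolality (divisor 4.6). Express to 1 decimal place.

8.2 mOsm/kg

Calculated osmolality = 2·Na + glucose/18 + BUN/2.8 + ethanol/4.6
= 2·140 + 74/18 + 13/2.8 + 166/4.6
= 280 + 4.11 + 4.64 + 36.09
= 324.84 mOsm/kg ≈ 324.8 mOsm/kg
Osmolar gap = measured − calculated = 333 − 324.8 = 8.2 mOsm/kg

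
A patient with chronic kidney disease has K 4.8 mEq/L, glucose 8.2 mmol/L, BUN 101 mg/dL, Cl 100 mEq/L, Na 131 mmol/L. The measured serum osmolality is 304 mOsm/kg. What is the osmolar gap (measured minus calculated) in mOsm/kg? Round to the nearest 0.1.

-2.3 mOsm/kg

Calculated osmolality = 2·Na + glucose + BUN/2.8
= 2·131 + 8.2 + 101/2.8
= 262 + 8.20 + 36.07
= 306.27 mOsm/kg ≈ 306.3 mOsm/kg
Osmolar gap = measured − calculated = 304 − 306.3 = -2.3 mOsm/kg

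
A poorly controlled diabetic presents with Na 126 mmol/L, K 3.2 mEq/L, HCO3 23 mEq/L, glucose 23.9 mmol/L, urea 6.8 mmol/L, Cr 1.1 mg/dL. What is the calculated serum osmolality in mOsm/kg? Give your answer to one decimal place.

Calculated osmolality = 2·Na + glucose + urea
= 2·126 + 23.9 + 6.8
= 252 + 23.90 + 6.80
= 282.7 mOsm/kg

282.7 mOsm/kg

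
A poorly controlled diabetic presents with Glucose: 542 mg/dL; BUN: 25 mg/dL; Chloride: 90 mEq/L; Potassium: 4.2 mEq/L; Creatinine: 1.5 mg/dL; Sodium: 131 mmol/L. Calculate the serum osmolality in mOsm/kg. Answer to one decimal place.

Calculated osmolality = 2·Na + glucose/18 + BUN/2.8
= 2·131 + 542/18 + 25/2.8
= 262 + 30.11 + 8.93
= 301.04 mOsm/kg

301.0 mOsm/kg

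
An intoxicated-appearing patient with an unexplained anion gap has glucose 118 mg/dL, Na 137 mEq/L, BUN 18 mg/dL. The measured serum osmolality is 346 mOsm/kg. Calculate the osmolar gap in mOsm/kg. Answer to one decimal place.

59.0 mOsm/kg

Calculated osmolality = 2·Na + glucose/18 + BUN/2.8
= 2·137 + 118/18 + 18/2.8
= 274 + 6.56 + 6.43
= 286.99 mOsm/kg ≈ 287.0 mOsm/kg
Osmolar gap = measured − calculated = 346 − 287.0 = 59.0 mOsm/kg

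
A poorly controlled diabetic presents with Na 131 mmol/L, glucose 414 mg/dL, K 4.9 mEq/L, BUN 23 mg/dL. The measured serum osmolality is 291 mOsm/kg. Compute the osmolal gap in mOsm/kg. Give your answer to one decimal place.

Calculated osmolality = 2·Na + glucose/18 + BUN/2.8
= 2·131 + 414/18 + 23/2.8
= 262 + 23 + 8.21
= 293.21 mOsm/kg ≈ 293.2 mOsm/kg
Osmolar gap = measured − calculated = 291 − 293.2 = -2.2 mOsm/kg

-2.2 mOsm/kg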